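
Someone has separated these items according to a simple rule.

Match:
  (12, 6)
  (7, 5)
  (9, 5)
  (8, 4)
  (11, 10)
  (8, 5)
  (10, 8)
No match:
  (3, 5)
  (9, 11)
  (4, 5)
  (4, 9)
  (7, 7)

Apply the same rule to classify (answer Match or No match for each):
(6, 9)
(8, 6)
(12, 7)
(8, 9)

The pattern is that an item is 'Match' exactly when: first > second.
(6, 9): 6 < 9 — doesn't qualify, so No match.
(8, 6): 8 > 6 — has this property, so Match.
(12, 7): 12 > 7 — has this property, so Match.
(8, 9): 8 < 9 — doesn't qualify, so No match.

No match, Match, Match, No match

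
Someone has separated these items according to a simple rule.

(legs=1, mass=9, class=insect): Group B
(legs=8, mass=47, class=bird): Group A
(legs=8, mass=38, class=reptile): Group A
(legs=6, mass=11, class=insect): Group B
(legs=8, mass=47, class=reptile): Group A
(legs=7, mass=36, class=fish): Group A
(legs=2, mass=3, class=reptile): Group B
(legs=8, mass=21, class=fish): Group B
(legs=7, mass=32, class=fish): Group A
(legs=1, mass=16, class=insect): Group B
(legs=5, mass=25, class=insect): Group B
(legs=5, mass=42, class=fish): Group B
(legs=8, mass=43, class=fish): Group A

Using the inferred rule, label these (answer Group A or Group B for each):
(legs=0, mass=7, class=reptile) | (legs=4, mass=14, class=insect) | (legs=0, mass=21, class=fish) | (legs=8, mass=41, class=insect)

One predicate separates the groups cleanly: mass ≥ 25 AND legs ≥ 6.
(legs=0, mass=7, class=reptile): Group B (mass = 7, legs = 0).
(legs=4, mass=14, class=insect): Group B (mass = 14, legs = 4).
(legs=0, mass=21, class=fish): Group B (mass = 21, legs = 0).
(legs=8, mass=41, class=insect): Group A (mass = 41, legs = 8).

Group B, Group B, Group B, Group A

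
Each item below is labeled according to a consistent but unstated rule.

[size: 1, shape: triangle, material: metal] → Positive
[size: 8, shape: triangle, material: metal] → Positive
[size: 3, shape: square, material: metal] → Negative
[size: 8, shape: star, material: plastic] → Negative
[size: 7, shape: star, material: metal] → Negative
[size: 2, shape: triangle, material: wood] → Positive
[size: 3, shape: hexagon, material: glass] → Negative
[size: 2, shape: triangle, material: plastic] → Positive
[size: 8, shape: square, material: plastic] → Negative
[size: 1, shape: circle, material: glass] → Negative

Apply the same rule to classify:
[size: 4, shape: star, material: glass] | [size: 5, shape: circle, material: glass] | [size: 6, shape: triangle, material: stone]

The common property of the 'Positive' items is: shape is triangle. No 'Negative' item has it.

Negative, Negative, Positive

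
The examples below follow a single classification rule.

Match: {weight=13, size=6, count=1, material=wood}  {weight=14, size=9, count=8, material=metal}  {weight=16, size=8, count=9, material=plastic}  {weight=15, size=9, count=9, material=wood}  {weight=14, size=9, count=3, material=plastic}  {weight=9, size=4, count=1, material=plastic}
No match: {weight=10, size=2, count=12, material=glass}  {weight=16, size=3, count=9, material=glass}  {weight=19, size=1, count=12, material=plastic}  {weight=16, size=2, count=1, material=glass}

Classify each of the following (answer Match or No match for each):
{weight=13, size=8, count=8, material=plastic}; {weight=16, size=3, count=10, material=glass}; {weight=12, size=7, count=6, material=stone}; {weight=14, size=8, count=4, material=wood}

'Match' ⟺ size ≥ 4.
{weight=13, size=8, count=8, material=plastic} → size = 8 → Match. {weight=16, size=3, count=10, material=glass} → size = 3 → No match. {weight=12, size=7, count=6, material=stone} → size = 7 → Match. {weight=14, size=8, count=4, material=wood} → size = 8 → Match.

Match, No match, Match, Match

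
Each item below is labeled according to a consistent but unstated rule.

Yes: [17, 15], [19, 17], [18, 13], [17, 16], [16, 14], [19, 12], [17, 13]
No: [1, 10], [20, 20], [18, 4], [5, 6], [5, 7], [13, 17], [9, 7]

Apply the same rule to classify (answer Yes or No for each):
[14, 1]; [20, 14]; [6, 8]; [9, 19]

A rule that fits every label: first > second AND sum ≥ 30 — true of each 'Yes' example, false of each 'No' one.
[14, 1] → 14 > 1, 14+1 = 15 → No.
[20, 14] → 20 > 14, 20+14 = 34 → Yes.
[6, 8] → 6 < 8, 6+8 = 14 → No.
[9, 19] → 9 < 19, 9+19 = 28 → No.

No, Yes, No, No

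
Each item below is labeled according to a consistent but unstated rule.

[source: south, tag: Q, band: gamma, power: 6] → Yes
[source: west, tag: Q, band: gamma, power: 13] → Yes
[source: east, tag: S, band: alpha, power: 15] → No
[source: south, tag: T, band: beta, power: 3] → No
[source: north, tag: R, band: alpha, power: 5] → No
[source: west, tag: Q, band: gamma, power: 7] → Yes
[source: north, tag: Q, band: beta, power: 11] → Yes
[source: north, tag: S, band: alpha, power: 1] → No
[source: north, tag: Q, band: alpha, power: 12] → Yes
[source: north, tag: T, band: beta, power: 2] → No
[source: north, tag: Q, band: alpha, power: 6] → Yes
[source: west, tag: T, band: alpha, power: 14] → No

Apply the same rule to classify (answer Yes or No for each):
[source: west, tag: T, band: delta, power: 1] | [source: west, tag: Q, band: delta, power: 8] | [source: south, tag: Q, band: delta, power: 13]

The classifier is using: tag is Q.
[source: west, tag: T, band: delta, power: 1] — tag is T, hence No.
[source: west, tag: Q, band: delta, power: 8] — tag is Q, hence Yes.
[source: south, tag: Q, band: delta, power: 13] — tag is Q, hence Yes.

No, Yes, Yes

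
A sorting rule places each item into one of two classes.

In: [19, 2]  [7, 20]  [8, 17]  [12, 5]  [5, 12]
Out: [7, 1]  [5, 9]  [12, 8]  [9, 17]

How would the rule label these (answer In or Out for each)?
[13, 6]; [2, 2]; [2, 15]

The pattern is that an item is 'In' exactly when: sum is odd.
[13, 6]: 13+6 = 19 — passes, so In. [2, 2]: 2+2 = 4 — does not satisfy this, so Out. [2, 15]: 2+15 = 17 — passes, so In.

In, Out, In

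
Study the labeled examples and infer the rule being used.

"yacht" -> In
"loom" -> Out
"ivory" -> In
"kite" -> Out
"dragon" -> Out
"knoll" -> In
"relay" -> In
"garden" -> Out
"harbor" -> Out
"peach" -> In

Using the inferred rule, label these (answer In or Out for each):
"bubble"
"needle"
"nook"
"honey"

The classifier is using: odd length.

Out, Out, Out, In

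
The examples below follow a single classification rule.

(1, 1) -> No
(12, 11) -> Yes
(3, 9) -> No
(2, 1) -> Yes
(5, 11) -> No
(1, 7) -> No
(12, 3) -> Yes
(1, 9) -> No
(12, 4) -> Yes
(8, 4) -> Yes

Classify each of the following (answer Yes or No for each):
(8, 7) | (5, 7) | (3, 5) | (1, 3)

Yes, No, No, No

One predicate separates the groups cleanly: first is even.
(8, 7): Yes (first 8). (5, 7): No (first 5). (3, 5): No (first 3). (1, 3): No (first 1).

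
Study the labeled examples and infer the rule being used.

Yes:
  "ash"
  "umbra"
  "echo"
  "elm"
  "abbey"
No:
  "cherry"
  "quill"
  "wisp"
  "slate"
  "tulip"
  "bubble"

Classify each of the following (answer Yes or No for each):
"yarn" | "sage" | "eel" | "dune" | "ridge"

No, No, Yes, No, No

The common property of the 'Yes' items is: starts with a vowel. No 'No' item has it.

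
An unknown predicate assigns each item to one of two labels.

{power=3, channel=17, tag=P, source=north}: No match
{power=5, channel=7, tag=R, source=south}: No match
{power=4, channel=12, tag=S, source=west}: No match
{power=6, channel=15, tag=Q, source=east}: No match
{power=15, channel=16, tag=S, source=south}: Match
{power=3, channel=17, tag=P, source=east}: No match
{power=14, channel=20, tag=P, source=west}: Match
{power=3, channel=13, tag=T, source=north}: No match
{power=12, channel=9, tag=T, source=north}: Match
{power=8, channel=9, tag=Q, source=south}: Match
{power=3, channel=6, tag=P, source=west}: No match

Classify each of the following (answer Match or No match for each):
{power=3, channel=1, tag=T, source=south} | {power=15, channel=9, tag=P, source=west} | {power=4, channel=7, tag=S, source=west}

Every 'Match' example satisfies: power ≥ 8. None of the 'No match' examples do.

No match, Match, No match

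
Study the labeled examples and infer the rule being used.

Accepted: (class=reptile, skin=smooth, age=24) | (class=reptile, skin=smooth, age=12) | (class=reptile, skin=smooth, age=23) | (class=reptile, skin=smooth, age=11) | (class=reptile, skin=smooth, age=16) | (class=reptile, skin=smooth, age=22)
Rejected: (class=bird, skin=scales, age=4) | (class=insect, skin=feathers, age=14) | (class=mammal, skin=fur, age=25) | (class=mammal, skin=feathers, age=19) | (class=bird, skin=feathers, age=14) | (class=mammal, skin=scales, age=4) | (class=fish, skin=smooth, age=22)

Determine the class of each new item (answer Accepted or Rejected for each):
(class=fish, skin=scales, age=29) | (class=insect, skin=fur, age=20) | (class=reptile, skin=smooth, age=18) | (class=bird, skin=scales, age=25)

Rejected, Rejected, Accepted, Rejected

The rule appears to be: class is reptile.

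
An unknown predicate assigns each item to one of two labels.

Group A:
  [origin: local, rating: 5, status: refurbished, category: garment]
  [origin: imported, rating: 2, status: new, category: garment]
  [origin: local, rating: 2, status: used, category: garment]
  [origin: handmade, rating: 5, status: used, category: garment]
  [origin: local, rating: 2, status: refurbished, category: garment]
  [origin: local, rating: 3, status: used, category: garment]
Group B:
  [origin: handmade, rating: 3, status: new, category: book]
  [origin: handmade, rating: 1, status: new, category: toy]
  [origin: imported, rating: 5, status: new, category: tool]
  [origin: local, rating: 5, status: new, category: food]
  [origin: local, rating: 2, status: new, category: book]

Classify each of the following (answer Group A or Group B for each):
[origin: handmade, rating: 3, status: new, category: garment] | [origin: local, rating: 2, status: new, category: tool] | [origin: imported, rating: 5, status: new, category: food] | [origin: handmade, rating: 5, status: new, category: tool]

The distinguishing property — category is garment — holds for all the 'Group A' cases and none of the 'Group B' cases.
[origin: handmade, rating: 3, status: new, category: garment]: category is garment, satisfies this → Group A. [origin: local, rating: 2, status: new, category: tool]: category is tool, doesn't qualify → Group B. [origin: imported, rating: 5, status: new, category: food]: category is food, doesn't qualify → Group B. [origin: handmade, rating: 5, status: new, category: tool]: category is tool, doesn't qualify → Group B.

Group A, Group B, Group B, Group B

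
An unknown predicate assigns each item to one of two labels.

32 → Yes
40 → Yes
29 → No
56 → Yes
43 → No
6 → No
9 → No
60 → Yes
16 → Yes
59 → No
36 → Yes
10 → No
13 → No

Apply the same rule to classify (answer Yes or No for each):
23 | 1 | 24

Every 'Yes' example satisfies: multiple of 4. None of the 'No' examples do.
No: 23, since 23 = 4·5 + 3. No: 1, since 1 = 4·0 + 1. Yes: 24, since 24 = 4·6.

No, No, Yes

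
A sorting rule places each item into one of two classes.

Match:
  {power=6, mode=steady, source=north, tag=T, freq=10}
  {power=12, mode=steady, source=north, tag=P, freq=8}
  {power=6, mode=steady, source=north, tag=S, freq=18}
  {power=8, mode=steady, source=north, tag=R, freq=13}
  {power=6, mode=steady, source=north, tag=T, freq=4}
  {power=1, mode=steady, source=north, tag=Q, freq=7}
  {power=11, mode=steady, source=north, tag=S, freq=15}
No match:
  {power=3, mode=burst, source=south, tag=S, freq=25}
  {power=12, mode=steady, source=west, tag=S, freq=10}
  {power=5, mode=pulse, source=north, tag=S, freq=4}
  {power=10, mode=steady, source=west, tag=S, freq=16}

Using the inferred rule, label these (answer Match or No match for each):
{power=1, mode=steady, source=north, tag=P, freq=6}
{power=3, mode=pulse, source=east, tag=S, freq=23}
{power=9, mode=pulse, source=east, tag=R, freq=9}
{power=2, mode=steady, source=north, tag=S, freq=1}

Match, No match, No match, Match

The common property of the 'Match' items is: mode is steady AND source is north. No 'No match' item has it.
{power=1, mode=steady, source=north, tag=P, freq=6} — mode is steady, source is north, hence Match. {power=3, mode=pulse, source=east, tag=S, freq=23} — mode is pulse, source is east, hence No match. {power=9, mode=pulse, source=east, tag=R, freq=9} — mode is pulse, source is east, hence No match. {power=2, mode=steady, source=north, tag=S, freq=1} — mode is steady, source is north, hence Match.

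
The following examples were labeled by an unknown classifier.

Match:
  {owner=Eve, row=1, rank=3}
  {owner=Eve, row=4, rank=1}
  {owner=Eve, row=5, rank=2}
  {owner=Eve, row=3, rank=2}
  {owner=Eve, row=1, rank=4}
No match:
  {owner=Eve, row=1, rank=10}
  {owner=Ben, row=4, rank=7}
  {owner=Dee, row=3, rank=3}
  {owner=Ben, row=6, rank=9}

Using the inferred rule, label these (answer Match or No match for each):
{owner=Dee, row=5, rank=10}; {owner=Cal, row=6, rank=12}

No match, No match

Every 'Match' example satisfies: owner is Eve AND rank ≤ 4. None of the 'No match' examples do.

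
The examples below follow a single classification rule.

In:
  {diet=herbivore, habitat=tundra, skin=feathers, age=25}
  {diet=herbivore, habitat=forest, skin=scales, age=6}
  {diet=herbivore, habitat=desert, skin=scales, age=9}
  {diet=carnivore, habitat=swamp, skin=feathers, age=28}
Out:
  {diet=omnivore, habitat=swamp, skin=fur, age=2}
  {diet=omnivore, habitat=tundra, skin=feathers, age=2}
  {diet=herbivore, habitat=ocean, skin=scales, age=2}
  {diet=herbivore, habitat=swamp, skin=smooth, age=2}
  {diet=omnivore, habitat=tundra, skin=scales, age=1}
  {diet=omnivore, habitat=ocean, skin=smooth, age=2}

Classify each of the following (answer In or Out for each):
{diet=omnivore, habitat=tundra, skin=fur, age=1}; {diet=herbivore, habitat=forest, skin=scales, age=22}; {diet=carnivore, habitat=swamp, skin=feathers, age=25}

All 'In' examples share one property — age ≥ 6 — and every 'Out' example lacks it.
{diet=omnivore, habitat=tundra, skin=fur, age=1} — age = 1, hence Out.
{diet=herbivore, habitat=forest, skin=scales, age=22} — age = 22, hence In.
{diet=carnivore, habitat=swamp, skin=feathers, age=25} — age = 25, hence In.

Out, In, In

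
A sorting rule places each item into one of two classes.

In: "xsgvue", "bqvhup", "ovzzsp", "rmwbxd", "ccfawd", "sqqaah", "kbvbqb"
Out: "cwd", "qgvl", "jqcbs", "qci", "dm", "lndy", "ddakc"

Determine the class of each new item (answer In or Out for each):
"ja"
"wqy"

Out, Out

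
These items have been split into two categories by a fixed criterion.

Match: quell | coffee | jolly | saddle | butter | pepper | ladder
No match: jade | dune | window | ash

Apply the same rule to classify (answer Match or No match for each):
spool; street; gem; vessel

Match, Match, No match, Match

The rule appears to be: has a double letter.
Match: spool, since 'oo' doubled.
Match: street, since 'ee' doubled.
No match: gem, since no doubled letter.
Match: vessel, since 'ss' doubled.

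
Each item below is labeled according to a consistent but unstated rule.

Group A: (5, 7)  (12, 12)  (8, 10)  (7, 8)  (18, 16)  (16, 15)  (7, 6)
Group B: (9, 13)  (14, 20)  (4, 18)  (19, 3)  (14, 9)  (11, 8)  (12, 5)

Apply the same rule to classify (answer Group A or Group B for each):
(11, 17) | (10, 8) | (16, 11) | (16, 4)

Group B, Group A, Group B, Group B

The pattern is that an item is 'Group A' exactly when: |first − second| ≤ 2.
(11, 17): |11−17| = 6 — doesn't match, so Group B. (10, 8): |10−8| = 2 — passes, so Group A. (16, 11): |16−11| = 5 — doesn't match, so Group B. (16, 4): |16−4| = 12 — doesn't match, so Group B.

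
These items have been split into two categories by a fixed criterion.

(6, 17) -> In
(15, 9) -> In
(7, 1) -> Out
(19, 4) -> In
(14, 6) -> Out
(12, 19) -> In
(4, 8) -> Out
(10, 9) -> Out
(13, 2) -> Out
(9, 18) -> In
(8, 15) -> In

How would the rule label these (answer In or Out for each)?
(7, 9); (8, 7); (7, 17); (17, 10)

Out, Out, In, In

The simplest hypothesis consistent with all the labels is: sum ≥ 23.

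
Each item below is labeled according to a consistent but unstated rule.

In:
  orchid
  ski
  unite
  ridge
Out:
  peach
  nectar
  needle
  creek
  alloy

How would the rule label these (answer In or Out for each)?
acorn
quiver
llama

Out, In, Out

All 'In' examples share one property — contains 'i' — and every 'Out' example lacks it.
acorn → no 'i' → Out. quiver → has 'i' → In. llama → no 'i' → Out.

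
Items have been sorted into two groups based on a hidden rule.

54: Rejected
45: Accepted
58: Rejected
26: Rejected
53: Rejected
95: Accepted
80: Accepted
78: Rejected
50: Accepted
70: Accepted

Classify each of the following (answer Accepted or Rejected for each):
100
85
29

Accepted, Accepted, Rejected

The simplest hypothesis consistent with all the labels is: multiple of 5.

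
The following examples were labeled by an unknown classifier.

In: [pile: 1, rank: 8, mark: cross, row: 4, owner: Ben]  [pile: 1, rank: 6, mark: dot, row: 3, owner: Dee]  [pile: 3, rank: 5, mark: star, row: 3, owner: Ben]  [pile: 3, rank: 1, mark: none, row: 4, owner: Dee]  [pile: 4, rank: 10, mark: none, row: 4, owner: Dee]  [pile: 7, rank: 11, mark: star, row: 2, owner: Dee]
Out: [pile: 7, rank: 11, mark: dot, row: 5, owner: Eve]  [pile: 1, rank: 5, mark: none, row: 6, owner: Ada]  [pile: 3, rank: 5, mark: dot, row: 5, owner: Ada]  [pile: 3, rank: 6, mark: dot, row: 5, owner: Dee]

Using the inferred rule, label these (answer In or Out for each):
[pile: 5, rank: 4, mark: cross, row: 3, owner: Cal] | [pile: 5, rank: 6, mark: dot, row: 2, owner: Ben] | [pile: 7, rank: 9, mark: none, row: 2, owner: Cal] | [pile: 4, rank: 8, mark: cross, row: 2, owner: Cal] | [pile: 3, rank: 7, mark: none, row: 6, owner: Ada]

In, In, In, In, Out

The classifier is using: row ≤ 4.
[pile: 5, rank: 4, mark: cross, row: 3, owner: Cal] — row = 3, hence In.
[pile: 5, rank: 6, mark: dot, row: 2, owner: Ben] — row = 2, hence In.
[pile: 7, rank: 9, mark: none, row: 2, owner: Cal] — row = 2, hence In.
[pile: 4, rank: 8, mark: cross, row: 2, owner: Cal] — row = 2, hence In.
[pile: 3, rank: 7, mark: none, row: 6, owner: Ada] — row = 6, hence Out.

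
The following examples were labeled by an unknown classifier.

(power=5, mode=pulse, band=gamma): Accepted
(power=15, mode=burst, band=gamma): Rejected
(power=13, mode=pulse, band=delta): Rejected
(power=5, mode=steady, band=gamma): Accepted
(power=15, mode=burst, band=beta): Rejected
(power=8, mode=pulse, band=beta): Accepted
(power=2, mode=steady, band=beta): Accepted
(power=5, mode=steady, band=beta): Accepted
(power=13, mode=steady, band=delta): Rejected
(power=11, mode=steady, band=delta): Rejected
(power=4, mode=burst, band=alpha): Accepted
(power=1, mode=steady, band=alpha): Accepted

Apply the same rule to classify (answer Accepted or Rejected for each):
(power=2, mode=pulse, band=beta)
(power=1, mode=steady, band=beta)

The distinguishing property — power ≤ 8 — holds for all the 'Accepted' cases and none of the 'Rejected' cases.
(power=2, mode=pulse, band=beta): power = 2, passes → Accepted.
(power=1, mode=steady, band=beta): power = 1, passes → Accepted.

Accepted, Accepted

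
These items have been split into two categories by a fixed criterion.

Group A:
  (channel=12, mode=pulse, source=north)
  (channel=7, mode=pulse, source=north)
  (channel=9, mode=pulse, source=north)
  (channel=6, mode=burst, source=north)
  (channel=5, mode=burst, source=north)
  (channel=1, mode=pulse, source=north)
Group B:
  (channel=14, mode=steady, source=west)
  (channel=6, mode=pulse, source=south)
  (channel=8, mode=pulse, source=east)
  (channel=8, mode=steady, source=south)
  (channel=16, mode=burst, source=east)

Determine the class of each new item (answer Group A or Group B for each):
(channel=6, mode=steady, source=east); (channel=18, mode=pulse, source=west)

Group B, Group B

Comparing the two groups points to one rule — source is north.
(channel=6, mode=steady, source=east): Group B (source is east).
(channel=18, mode=pulse, source=west): Group B (source is west).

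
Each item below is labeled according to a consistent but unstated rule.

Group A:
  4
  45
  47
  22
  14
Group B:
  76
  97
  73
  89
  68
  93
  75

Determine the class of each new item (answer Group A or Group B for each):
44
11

Group A, Group A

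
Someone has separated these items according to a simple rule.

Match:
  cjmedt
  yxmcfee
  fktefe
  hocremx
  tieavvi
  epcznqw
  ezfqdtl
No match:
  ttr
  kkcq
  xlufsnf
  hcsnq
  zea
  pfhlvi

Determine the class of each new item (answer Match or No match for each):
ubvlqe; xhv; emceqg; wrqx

Match, No match, Match, No match

The rule appears to be: length ≥ 4 AND contains 'e'.
Match: ubvlqe, since length 6, has 'e'. No match: xhv, since length 3, no 'e'. Match: emceqg, since length 6, has 'e'. No match: wrqx, since length 4, no 'e'.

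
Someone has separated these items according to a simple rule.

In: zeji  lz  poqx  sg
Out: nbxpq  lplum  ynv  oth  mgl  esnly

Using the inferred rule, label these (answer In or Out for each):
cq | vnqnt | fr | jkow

In, Out, In, In

One predicate separates the groups cleanly: even length.
cq: length 2, qualifies → In. vnqnt: length 5, fails the rule → Out. fr: length 2, qualifies → In. jkow: length 4, qualifies → In.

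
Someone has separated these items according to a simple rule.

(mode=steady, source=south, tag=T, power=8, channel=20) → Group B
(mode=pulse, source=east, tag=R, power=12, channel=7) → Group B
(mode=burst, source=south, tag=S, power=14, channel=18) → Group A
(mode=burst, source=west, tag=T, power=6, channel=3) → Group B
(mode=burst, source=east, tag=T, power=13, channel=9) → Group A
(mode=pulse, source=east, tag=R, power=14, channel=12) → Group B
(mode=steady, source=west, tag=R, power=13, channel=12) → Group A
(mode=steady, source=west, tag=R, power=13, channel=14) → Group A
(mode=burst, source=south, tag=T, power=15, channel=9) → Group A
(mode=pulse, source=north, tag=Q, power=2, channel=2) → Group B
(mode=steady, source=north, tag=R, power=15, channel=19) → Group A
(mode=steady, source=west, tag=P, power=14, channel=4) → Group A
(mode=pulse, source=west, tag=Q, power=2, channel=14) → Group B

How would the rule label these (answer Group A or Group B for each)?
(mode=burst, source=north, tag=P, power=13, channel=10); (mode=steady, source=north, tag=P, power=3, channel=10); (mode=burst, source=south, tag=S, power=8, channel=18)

Group A, Group B, Group B

'Group A' ⟺ mode is not pulse AND power ≥ 12.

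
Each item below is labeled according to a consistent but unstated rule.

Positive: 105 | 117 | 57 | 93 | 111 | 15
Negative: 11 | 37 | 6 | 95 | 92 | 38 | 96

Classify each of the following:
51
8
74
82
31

The pattern is that an item is 'Positive' exactly when: ≡ 3 (mod 6).

Positive, Negative, Negative, Negative, Negative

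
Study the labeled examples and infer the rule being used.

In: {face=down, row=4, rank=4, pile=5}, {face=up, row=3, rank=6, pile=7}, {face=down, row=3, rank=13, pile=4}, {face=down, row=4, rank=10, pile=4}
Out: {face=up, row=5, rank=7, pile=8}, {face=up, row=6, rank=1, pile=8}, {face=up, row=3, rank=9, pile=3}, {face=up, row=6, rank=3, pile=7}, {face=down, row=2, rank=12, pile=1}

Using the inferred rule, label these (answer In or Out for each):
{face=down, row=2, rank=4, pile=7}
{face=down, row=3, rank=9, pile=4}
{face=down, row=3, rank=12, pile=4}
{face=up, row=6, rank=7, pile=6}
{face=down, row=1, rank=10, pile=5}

In, In, In, Out, In

The pattern is that an item is 'In' exactly when: pile ≥ 4 AND row ≤ 4.
{face=down, row=2, rank=4, pile=7} — pile = 7, row = 2, hence In. {face=down, row=3, rank=9, pile=4} — pile = 4, row = 3, hence In. {face=down, row=3, rank=12, pile=4} — pile = 4, row = 3, hence In. {face=up, row=6, rank=7, pile=6} — pile = 6, row = 6, hence Out. {face=down, row=1, rank=10, pile=5} — pile = 5, row = 1, hence In.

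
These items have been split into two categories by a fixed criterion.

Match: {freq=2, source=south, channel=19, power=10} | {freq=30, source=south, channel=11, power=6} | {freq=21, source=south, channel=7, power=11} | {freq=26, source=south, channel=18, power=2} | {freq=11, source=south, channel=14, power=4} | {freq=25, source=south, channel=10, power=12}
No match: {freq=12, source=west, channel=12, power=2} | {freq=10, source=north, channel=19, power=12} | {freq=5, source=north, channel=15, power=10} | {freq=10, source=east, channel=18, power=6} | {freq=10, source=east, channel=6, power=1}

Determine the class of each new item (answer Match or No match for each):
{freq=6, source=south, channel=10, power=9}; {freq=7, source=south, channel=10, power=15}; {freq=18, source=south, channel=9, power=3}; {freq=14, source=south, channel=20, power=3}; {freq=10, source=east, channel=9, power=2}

Match, Match, Match, Match, No match

The simplest hypothesis consistent with all the labels is: source is south.
{freq=6, source=south, channel=10, power=9}: source is south, satisfies this → Match.
{freq=7, source=south, channel=10, power=15}: source is south, satisfies this → Match.
{freq=18, source=south, channel=9, power=3}: source is south, satisfies this → Match.
{freq=14, source=south, channel=20, power=3}: source is south, satisfies this → Match.
{freq=10, source=east, channel=9, power=2}: source is east, lacks this property → No match.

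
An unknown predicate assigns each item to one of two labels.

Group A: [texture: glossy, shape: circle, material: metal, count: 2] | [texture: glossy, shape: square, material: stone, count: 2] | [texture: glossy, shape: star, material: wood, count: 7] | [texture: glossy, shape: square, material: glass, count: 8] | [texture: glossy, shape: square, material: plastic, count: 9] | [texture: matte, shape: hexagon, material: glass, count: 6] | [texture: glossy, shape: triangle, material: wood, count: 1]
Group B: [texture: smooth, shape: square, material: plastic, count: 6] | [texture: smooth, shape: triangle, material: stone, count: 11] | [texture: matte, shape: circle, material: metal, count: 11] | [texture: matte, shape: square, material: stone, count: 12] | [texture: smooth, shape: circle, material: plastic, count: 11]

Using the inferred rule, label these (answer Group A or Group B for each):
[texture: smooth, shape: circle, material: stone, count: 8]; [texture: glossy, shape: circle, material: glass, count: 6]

One predicate separates the groups cleanly: texture is glossy OR shape is hexagon.

Group B, Group A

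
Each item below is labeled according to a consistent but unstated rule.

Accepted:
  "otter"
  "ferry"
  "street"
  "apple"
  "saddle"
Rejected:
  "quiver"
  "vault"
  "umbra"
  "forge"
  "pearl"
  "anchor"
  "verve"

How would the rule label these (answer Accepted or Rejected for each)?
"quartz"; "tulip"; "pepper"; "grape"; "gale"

Rejected, Rejected, Accepted, Rejected, Rejected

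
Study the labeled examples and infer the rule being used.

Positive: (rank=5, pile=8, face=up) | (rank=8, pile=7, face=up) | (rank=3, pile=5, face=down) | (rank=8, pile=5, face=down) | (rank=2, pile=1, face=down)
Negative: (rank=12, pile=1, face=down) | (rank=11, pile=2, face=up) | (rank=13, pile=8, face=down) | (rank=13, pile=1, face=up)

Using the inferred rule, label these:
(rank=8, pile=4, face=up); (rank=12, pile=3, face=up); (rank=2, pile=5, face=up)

One predicate separates the groups cleanly: rank ≤ 8.
(rank=8, pile=4, face=up) → rank = 8 → Positive. (rank=12, pile=3, face=up) → rank = 12 → Negative. (rank=2, pile=5, face=up) → rank = 2 → Positive.

Positive, Negative, Positive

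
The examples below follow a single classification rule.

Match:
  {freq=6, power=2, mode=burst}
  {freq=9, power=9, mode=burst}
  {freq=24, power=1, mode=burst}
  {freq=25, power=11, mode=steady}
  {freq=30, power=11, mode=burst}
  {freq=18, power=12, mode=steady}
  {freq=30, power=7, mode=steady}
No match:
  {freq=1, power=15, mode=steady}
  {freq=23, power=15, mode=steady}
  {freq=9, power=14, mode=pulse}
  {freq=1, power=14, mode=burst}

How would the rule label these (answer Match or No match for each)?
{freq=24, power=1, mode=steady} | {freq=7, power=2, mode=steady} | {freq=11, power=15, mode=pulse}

Every 'Match' example satisfies: power ≤ 12. None of the 'No match' examples do.

Match, Match, No match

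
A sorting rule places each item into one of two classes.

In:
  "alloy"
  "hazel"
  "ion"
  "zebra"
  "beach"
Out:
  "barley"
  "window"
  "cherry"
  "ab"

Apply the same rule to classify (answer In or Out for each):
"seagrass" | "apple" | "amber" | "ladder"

Out, In, In, Out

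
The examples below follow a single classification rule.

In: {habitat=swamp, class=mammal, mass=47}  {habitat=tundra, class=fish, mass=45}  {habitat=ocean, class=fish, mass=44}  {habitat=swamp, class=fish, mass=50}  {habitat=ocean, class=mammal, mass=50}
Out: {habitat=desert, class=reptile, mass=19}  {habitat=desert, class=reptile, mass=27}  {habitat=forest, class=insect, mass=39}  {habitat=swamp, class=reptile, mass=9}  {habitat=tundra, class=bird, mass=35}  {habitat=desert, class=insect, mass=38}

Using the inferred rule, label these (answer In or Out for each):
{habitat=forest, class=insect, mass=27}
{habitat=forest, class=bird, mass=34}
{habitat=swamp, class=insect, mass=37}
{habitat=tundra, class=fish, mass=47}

Out, Out, Out, In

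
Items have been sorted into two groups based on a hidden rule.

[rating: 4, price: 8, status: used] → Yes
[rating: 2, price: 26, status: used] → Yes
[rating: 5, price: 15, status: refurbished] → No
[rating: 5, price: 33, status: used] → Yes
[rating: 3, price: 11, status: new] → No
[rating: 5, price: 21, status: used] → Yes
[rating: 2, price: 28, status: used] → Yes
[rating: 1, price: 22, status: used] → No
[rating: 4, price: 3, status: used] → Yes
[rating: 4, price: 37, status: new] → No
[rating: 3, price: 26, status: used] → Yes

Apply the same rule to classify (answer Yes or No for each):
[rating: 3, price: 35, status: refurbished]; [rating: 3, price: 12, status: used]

No, Yes

The simplest hypothesis consistent with all the labels is: status is used AND rating ≥ 2.
[rating: 3, price: 35, status: refurbished] — status is refurbished, rating = 3, hence No. [rating: 3, price: 12, status: used] — status is used, rating = 3, hence Yes.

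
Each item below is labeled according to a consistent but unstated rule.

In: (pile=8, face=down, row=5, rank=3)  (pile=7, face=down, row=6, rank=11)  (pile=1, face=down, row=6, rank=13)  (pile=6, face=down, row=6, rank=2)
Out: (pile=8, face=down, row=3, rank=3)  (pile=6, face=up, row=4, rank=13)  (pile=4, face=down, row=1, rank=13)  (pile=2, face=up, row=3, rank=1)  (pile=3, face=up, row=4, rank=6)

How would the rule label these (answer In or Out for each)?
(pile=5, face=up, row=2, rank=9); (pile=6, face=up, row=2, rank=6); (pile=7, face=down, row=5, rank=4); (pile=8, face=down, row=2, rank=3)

Out, Out, In, Out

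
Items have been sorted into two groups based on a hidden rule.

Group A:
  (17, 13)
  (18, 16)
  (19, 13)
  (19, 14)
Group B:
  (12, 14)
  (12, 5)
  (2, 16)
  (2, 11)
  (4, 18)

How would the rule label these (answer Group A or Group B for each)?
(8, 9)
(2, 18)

Group B, Group B

Every 'Group A' example satisfies: sum ≥ 30. None of the 'Group B' examples do.
(8, 9): Group B (8+9 = 17). (2, 18): Group B (2+18 = 20).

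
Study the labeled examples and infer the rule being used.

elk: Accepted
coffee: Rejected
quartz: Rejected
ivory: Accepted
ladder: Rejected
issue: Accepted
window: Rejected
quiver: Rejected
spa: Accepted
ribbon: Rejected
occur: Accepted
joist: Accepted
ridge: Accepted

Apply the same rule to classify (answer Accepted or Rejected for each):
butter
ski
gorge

The classifier is using: odd length.
butter — length 6, hence Rejected. ski — length 3, hence Accepted. gorge — length 5, hence Accepted.

Rejected, Accepted, Accepted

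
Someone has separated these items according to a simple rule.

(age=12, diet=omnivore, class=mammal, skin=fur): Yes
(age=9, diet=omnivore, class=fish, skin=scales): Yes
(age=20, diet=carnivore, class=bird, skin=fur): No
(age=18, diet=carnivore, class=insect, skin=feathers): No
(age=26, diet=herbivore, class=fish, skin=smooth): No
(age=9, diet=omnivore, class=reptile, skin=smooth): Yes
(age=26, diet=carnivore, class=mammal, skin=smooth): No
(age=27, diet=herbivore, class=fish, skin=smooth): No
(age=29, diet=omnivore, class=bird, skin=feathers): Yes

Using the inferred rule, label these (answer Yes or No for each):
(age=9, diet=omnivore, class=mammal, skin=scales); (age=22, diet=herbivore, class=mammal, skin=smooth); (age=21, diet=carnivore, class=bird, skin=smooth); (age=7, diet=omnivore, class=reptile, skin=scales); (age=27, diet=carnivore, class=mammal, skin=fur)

Yes, No, No, Yes, No

The common property of the 'Yes' items is: diet is omnivore. No 'No' item has it.
Yes: (age=9, diet=omnivore, class=mammal, skin=scales), since diet is omnivore. No: (age=22, diet=herbivore, class=mammal, skin=smooth), since diet is herbivore. No: (age=21, diet=carnivore, class=bird, skin=smooth), since diet is carnivore. Yes: (age=7, diet=omnivore, class=reptile, skin=scales), since diet is omnivore. No: (age=27, diet=carnivore, class=mammal, skin=fur), since diet is carnivore.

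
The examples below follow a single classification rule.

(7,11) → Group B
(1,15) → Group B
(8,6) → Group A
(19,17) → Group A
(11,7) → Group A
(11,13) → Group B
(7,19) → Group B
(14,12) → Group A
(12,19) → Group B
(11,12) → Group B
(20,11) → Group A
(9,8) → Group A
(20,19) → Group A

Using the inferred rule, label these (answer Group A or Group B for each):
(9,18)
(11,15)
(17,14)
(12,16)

Group B, Group B, Group A, Group B

Every 'Group A' example satisfies: first > second. None of the 'Group B' examples do.
(9,18): 9 < 18 — does not pass, so Group B. (11,15): 11 < 15 — does not pass, so Group B. (17,14): 17 > 14 — meets the rule, so Group A. (12,16): 12 < 16 — does not pass, so Group B.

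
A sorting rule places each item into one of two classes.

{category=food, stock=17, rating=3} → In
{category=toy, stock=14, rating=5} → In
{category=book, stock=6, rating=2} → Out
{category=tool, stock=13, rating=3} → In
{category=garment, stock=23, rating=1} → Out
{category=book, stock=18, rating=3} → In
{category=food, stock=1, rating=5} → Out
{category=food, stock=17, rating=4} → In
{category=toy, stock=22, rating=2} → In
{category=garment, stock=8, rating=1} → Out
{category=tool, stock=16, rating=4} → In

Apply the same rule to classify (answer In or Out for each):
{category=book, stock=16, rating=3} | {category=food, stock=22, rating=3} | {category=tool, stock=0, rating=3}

A rule that fits every label: stock ≥ 8 AND rating ≥ 2 — true of each 'In' example, false of each 'Out' one.

In, In, Out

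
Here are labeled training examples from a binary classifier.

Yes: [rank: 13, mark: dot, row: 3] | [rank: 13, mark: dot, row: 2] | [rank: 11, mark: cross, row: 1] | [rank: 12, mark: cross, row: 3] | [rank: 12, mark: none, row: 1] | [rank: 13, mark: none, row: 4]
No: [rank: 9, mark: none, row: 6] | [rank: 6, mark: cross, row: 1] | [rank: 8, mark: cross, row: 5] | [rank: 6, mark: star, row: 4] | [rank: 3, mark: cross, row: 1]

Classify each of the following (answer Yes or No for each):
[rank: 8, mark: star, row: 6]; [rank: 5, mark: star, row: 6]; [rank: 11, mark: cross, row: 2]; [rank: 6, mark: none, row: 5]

The common property of the 'Yes' items is: rank ≥ 11. No 'No' item has it.
[rank: 8, mark: star, row: 6]: rank = 8, does not pass → No.
[rank: 5, mark: star, row: 6]: rank = 5, does not pass → No.
[rank: 11, mark: cross, row: 2]: rank = 11, fits → Yes.
[rank: 6, mark: none, row: 5]: rank = 6, does not pass → No.

No, No, Yes, No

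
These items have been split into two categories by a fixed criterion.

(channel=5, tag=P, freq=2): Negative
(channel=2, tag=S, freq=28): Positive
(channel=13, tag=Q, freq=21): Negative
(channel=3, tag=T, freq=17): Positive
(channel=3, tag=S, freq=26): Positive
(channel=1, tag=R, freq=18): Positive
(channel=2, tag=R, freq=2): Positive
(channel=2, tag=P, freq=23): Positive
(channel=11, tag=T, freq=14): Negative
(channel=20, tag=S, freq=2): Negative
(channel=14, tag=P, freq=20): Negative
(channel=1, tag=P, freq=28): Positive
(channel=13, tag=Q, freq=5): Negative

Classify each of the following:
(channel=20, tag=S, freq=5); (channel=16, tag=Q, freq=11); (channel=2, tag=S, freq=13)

Negative, Negative, Positive

One predicate separates the groups cleanly: channel ≤ 3.
Negative: (channel=20, tag=S, freq=5), since channel = 20. Negative: (channel=16, tag=Q, freq=11), since channel = 16. Positive: (channel=2, tag=S, freq=13), since channel = 2.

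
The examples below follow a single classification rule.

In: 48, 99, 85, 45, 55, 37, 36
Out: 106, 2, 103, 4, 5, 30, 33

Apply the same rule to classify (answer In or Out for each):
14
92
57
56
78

Out, In, In, In, In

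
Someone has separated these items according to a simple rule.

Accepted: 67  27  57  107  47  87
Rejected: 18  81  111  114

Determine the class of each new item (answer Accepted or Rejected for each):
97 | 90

The pattern is that an item is 'Accepted' exactly when: ends in digit 7.
Accepted: 97, since last digit 7. Rejected: 90, since last digit 0.

Accepted, Rejected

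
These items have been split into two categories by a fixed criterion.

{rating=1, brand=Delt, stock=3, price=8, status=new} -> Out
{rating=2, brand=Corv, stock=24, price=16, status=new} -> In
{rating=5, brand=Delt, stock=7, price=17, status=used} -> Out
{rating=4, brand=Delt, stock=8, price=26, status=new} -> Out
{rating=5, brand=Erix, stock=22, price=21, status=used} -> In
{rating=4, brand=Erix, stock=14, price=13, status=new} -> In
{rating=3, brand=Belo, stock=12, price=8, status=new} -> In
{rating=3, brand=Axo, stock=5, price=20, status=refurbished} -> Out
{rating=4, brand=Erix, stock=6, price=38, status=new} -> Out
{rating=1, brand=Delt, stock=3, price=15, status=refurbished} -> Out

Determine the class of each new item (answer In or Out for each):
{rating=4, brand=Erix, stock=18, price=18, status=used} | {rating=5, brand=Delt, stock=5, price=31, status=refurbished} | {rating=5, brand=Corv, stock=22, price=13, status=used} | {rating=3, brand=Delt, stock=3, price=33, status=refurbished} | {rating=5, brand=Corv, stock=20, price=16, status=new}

In, Out, In, Out, In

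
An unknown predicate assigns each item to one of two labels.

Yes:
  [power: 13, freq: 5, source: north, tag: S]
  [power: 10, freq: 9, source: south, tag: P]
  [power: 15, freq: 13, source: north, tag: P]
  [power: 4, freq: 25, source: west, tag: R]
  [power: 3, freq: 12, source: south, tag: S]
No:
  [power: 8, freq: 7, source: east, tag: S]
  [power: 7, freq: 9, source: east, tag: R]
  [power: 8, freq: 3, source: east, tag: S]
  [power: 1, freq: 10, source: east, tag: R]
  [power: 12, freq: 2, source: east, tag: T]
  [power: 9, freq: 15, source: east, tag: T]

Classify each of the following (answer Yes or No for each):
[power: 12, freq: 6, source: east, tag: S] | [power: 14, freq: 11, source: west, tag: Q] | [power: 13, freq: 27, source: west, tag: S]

The pattern is that an item is 'Yes' exactly when: source is not east.
[power: 12, freq: 6, source: east, tag: S]: source is east — lacks this property, so No. [power: 14, freq: 11, source: west, tag: Q]: source is west — satisfies this, so Yes. [power: 13, freq: 27, source: west, tag: S]: source is west — satisfies this, so Yes.

No, Yes, Yes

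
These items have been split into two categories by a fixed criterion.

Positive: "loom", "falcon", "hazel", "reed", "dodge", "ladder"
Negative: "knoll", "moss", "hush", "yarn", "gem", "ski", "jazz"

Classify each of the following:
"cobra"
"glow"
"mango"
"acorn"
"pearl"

The simplest hypothesis consistent with all the labels is: has ≥ 2 vowels.
"cobra" — 2 vowels, hence Positive. "glow" — 1 vowel, hence Negative. "mango" — 2 vowels, hence Positive. "acorn" — 2 vowels, hence Positive. "pearl" — 2 vowels, hence Positive.

Positive, Negative, Positive, Positive, Positive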